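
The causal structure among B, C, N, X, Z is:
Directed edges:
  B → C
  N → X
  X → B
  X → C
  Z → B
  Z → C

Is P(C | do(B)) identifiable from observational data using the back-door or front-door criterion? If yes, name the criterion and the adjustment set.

desc(B)\{B}={C}; candidates ⊆ {N,X,Z}.
size 0: {}; under {} B still reaches {C,N,X,Z} ∋ C.
size 1: {N}, {X}, {Z}; under {N} B still reaches {C,X,Z} ∋ C.
{X,Z}: B⊥C given {X,Z} in G with B→· removed — back-door holds.
P(C|do(B)) = Σ_{X,Z} P(C|B,X,Z)·P(X,Z).

P(C|do(B)): backdoor, adjust for {X, Z}.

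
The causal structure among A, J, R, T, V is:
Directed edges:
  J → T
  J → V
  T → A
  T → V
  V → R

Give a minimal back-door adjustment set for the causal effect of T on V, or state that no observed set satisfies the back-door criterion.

desc(T)\{T}={A,R,V}; candidates ⊆ {J}.
size 0: {}; under {} T still reaches {J,R,V} ∋ V.
{J}: T⊥V given {J} in G with T→· removed — back-door holds.

T→V: minimal back-door set {J}.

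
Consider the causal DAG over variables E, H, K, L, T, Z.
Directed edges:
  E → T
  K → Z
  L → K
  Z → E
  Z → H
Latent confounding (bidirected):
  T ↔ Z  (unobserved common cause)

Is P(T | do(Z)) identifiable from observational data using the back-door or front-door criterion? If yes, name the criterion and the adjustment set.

desc(Z)\{Z}={E,H,T}; candidates ⊆ {K,L}.
Z↔T: latent back-door arc(s) into Z.
size 0: {}; under {} Z still reaches {K,L,T} ∋ T.
size 1: {K}, {L}; under {K} Z still reaches {T} ∋ T.
size 2: {K,L}; under {K,L} Z still reaches {T} ∋ T.
Z↔T cannot be blocked by any observed set — no back-door set.
{E}: (i) intercepts every directed Z→T path; (ii) no back-door Z→{E}; (iii) {Z} blocks every back-door {E}→T. Front-door holds.
P(T|do(Z)) = Σ_{E} P(E|Z) Σ_{Z'} P(T|E,Z')P(Z').

P(T|do(Z)): frontdoor, adjust for {E}.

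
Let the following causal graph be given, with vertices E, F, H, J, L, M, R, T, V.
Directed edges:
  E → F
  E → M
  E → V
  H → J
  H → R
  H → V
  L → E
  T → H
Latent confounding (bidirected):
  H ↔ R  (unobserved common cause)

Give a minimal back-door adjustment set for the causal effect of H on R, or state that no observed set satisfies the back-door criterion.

desc(H)\{H}={J,R,V}; candidates ⊆ {E,F,L,M,T}.
H↔R: latent back-door arc(s) into H.
size 0: {}; under {} H still reaches {R,T} ∋ R.
size 1: {E}, {F}, {L} …(+2); under {E} H still reaches {R,T} ∋ R.
size 2: {E,F}, {E,L}, {E,M} …(+7); under {E,F} H still reaches {R,T} ∋ R.
H↔R cannot be blocked by any observed set — no back-door set.

H→R: no observed back-door set.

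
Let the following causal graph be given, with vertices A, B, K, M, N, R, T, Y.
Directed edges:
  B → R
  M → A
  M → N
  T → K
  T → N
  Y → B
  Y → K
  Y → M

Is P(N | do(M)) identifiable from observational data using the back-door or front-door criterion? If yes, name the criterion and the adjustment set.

P(N|do(M)): backdoor, adjust for ∅.

desc(M)\{M}={A,N}; candidates ⊆ {B,K,R,T,Y}.
∅: M⊥N given ∅ in G with M→· removed — back-door holds.
P(N|do(M)) = P(N|M) — no adjustment needed.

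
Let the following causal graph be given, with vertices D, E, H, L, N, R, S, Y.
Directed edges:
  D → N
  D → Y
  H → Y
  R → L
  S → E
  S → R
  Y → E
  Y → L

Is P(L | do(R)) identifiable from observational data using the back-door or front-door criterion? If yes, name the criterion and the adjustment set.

desc(R)\{R}={L}; candidates ⊆ {D,E,H,N,S,Y}.
∅: R⊥L given ∅ in G with R→· removed — back-door holds.
P(L|do(R)) = P(L|R) — no adjustment needed.

P(L|do(R)): backdoor, adjust for ∅.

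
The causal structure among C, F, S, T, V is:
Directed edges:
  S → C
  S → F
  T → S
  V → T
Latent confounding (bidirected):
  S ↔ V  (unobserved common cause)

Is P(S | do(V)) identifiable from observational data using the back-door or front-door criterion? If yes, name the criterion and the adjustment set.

desc(V)\{V}={C,F,S,T}; candidates ⊆ {—}.
V↔S: latent back-door arc(s) into V.
size 0: {}; under {} V still reaches {C,F,S} ∋ S.
V↔S cannot be blocked by any observed set — no back-door set.
{T}: (i) intercepts every directed V→S path; (ii) no back-door V→{T}; (iii) {V} blocks every back-door {T}→S. Front-door holds.
P(S|do(V)) = Σ_{T} P(T|V) Σ_{V'} P(S|T,V')P(V').

P(S|do(V)): frontdoor, adjust for {T}.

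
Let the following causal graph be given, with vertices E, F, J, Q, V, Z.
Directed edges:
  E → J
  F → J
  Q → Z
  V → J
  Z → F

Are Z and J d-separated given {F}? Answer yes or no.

Bayes-Ball from Z | {F} reaches {Q}.
J ∉ reach(Z|{F}) ⇒ Z ⊥ J | {F}.

Yes — Z ⊥ J | {F}.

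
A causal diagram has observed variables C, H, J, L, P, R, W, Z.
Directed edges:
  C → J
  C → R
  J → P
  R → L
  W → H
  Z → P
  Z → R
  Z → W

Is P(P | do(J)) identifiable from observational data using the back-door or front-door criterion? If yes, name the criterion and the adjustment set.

P(P|do(J)): backdoor, adjust for ∅.

desc(J)\{J}={P}; candidates ⊆ {C,H,L,R,W,Z}.
∅: J⊥P given ∅ in G with J→· removed — back-door holds.
P(P|do(J)) = P(P|J) — no adjustment needed.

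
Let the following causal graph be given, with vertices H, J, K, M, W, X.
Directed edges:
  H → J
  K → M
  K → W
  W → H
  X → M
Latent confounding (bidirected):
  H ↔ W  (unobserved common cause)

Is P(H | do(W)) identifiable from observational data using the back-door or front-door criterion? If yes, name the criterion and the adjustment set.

P(H|do(W)): not identifiable (no BD/FD set).

desc(W)\{W}={H,J}; candidates ⊆ {K,M,X}.
W↔H: latent back-door arc(s) into W.
size 0: {}; under {} W still reaches {H,J,K,M} ∋ H.
size 1: {K}, {M}, {X}; under {K} W still reaches {H,J} ∋ H.
size 2: {K,M}, {K,X}, {M,X}; under {K,M} W still reaches {H,J} ∋ H.
W↔H cannot be blocked by any observed set — no back-door set.
No mediator lies on a directed W→…→H path.
Neither criterion identifies P(H|do(W)) in this graph.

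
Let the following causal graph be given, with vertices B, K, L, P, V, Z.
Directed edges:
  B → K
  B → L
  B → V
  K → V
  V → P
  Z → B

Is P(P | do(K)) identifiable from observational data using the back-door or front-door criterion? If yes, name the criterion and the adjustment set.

P(P|do(K)): backdoor, adjust for {B}.

desc(K)\{K}={P,V}; candidates ⊆ {B,L,Z}.
size 0: {}; under {} K still reaches {B,L,P,V,Z} ∋ P.
{B}: K⊥P given {B} in G with K→· removed — back-door holds.
P(P|do(K)) = Σ_{B} P(P|K,B)·P(B).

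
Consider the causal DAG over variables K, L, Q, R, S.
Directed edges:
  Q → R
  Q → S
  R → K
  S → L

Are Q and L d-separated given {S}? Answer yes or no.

Yes — Q ⊥ L | {S}.

Bayes-Ball from Q | {S} reaches {K,R}.
L ∉ reach(Q|{S}) ⇒ Q ⊥ L | {S}.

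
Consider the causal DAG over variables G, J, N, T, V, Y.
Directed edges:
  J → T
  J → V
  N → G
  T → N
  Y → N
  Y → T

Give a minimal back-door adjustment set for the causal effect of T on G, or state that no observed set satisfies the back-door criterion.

desc(T)\{T}={G,N}; candidates ⊆ {J,V,Y}.
size 0: {}; under {} T still reaches {G,J,N,V,Y} ∋ G.
{Y}: T⊥G given {Y} in G with T→· removed — back-door holds.

T→G: minimal back-door set {Y}.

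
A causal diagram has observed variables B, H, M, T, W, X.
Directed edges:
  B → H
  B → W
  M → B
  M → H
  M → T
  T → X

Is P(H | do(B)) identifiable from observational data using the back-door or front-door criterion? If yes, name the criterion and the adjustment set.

desc(B)\{B}={H,W}; candidates ⊆ {M,T,X}.
size 0: {}; under {} B still reaches {H,M,T,X} ∋ H.
{M}: B⊥H given {M} in G with B→· removed — back-door holds.
P(H|do(B)) = Σ_{M} P(H|B,M)·P(M).

P(H|do(B)): backdoor, adjust for {M}.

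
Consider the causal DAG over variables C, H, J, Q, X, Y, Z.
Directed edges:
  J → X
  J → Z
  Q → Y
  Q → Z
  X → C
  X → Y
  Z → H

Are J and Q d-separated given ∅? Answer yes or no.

Bayes-Ball from J | ∅ reaches {C,H,X,Y,Z}.
Q ∉ reach(J|∅) ⇒ J ⊥ Q | ∅.

Yes — J ⊥ Q | ∅.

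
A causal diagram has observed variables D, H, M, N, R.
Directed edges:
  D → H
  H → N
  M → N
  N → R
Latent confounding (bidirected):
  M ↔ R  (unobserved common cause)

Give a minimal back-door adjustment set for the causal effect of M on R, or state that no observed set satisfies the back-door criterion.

M→R: no observed back-door set.

desc(M)\{M}={N,R}; candidates ⊆ {D,H}.
M↔R: latent back-door arc(s) into M.
size 0: {}; under {} M still reaches {R} ∋ R.
size 1: {D}, {H}; under {D} M still reaches {R} ∋ R.
size 2: {D,H}; under {D,H} M still reaches {R} ∋ R.
M↔R cannot be blocked by any observed set — no back-door set.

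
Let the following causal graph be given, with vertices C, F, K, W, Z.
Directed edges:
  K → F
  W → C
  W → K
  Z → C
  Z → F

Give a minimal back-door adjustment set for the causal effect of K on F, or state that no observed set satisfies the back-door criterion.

K→F: minimal back-door set ∅.

desc(K)\{K}={F}; candidates ⊆ {C,W,Z}.
∅: K⊥F given ∅ in G with K→· removed — back-door holds.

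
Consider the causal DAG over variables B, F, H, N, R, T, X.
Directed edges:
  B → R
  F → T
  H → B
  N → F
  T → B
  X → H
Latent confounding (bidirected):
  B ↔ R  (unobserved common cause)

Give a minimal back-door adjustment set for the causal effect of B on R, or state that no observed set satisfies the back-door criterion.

B→R: no observed back-door set.

desc(B)\{B}={R}; candidates ⊆ {F,H,N,T,X}.
B↔R: latent back-door arc(s) into B.
size 0: {}; under {} B still reaches {F,H,N,R,T,X} ∋ R.
size 1: {F}, {H}, {N} …(+2); under {F} B still reaches {H,R,T,X} ∋ R.
size 2: {F,H}, {F,N}, {F,T} …(+7); under {F,H} B still reaches {R,T} ∋ R.
B↔R cannot be blocked by any observed set — no back-door set.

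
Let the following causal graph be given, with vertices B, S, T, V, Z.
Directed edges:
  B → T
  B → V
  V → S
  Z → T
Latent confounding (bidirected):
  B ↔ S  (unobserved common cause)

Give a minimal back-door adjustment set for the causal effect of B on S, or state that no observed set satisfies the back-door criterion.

B→S: no observed back-door set.

desc(B)\{B}={S,T,V}; candidates ⊆ {Z}.
B↔S: latent back-door arc(s) into B.
size 0: {}; under {} B still reaches {S} ∋ S.
size 1: {Z}; under {Z} B still reaches {S} ∋ S.
B↔S cannot be blocked by any observed set — no back-door set.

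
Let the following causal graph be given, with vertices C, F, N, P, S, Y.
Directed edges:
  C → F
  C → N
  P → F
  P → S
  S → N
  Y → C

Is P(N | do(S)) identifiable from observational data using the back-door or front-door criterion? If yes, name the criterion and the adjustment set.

desc(S)\{S}={N}; candidates ⊆ {C,F,P,Y}.
∅: S⊥N given ∅ in G with S→· removed — back-door holds.
P(N|do(S)) = P(N|S) — no adjustment needed.

P(N|do(S)): backdoor, adjust for ∅.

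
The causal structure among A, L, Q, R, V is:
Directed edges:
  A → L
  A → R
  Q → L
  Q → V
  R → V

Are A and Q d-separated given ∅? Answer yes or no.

Yes — A ⊥ Q | ∅.

Bayes-Ball from A | ∅ reaches {L,R,V}.
Q ∉ reach(A|∅) ⇒ A ⊥ Q | ∅.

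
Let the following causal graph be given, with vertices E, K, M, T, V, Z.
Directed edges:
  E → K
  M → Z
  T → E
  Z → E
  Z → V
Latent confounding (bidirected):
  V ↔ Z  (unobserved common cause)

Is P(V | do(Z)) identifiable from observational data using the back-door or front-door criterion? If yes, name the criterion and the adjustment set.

desc(Z)\{Z}={E,K,V}; candidates ⊆ {M,T}.
Z↔V: latent back-door arc(s) into Z.
size 0: {}; under {} Z still reaches {M,V} ∋ V.
size 1: {M}, {T}; under {M} Z still reaches {V} ∋ V.
size 2: {M,T}; under {M,T} Z still reaches {V} ∋ V.
Z↔V cannot be blocked by any observed set — no back-door set.
No mediator lies on a directed Z→…→V path.
Neither criterion identifies P(V|do(Z)) in this graph.

P(V|do(Z)): not identifiable (no BD/FD set).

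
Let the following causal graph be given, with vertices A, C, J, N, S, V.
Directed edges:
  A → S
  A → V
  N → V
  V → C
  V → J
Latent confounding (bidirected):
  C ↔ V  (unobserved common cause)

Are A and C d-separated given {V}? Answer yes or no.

No — A and C are d-connected given {V}.

Bayes-Ball from A | {V} reaches {C,N,S}.
C ∈ reach(A|{V}) ⇒ A ⊥̸ C | {V}.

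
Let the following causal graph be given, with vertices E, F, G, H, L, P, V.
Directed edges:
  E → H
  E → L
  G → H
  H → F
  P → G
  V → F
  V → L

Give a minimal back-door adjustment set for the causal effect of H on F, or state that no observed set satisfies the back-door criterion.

desc(H)\{H}={F}; candidates ⊆ {E,G,L,P,V}.
∅: H⊥F given ∅ in G with H→· removed — back-door holds.

H→F: minimal back-door set ∅.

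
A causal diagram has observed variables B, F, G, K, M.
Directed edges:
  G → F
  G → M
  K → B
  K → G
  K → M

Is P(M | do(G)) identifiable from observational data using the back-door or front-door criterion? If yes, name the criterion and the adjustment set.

desc(G)\{G}={F,M}; candidates ⊆ {B,K}.
size 0: {}; under {} G still reaches {B,K,M} ∋ M.
{K}: G⊥M given {K} in G with G→· removed — back-door holds.
P(M|do(G)) = Σ_{K} P(M|G,K)·P(K).

P(M|do(G)): backdoor, adjust for {K}.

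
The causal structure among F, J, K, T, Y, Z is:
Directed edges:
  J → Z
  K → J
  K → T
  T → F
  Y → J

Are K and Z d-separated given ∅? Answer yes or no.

Bayes-Ball from K | ∅ reaches {F,J,T,Z}.
Z ∈ reach(K|∅) ⇒ K ⊥̸ Z | ∅.

No — K and Z are d-connected given ∅.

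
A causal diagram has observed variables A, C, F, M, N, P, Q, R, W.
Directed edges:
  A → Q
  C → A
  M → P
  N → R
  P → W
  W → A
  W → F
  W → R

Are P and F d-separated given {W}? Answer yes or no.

Yes — P ⊥ F | {W}.

Bayes-Ball from P | {W} reaches {M}.
F ∉ reach(P|{W}) ⇒ P ⊥ F | {W}.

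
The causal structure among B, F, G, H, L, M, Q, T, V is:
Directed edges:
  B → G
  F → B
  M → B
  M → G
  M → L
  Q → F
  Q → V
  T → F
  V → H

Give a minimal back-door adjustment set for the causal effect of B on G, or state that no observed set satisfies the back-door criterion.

desc(B)\{B}={G}; candidates ⊆ {F,H,L,M,Q,T,V}.
size 0: {}; under {} B still reaches {F,G,H,L,M,Q,T,V} ∋ G.
{M}: B⊥G given {M} in G with B→· removed — back-door holds.

B→G: minimal back-door set {M}.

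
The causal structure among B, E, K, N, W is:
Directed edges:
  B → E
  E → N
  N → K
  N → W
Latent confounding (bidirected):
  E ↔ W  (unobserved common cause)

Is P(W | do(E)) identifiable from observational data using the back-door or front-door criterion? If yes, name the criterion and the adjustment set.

P(W|do(E)): frontdoor, adjust for {N}.

desc(E)\{E}={K,N,W}; candidates ⊆ {B}.
E↔W: latent back-door arc(s) into E.
size 0: {}; under {} E still reaches {B,W} ∋ W.
size 1: {B}; under {B} E still reaches {W} ∋ W.
E↔W cannot be blocked by any observed set — no back-door set.
{N}: (i) intercepts every directed E→W path; (ii) no back-door E→{N}; (iii) {E} blocks every back-door {N}→W. Front-door holds.
P(W|do(E)) = Σ_{N} P(N|E) Σ_{E'} P(W|N,E')P(E').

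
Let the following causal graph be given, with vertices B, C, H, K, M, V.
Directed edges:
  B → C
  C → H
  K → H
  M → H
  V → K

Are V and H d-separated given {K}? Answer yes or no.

Yes — V ⊥ H | {K}.

Bayes-Ball from V | {K} reaches ∅.
H ∉ reach(V|{K}) ⇒ V ⊥ H | {K}.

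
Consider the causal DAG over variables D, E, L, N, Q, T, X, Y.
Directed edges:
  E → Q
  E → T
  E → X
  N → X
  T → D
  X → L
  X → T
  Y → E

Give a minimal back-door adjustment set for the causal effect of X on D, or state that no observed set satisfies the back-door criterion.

X→D: minimal back-door set {E}.

desc(X)\{X}={D,L,T}; candidates ⊆ {E,N,Q,Y}.
size 0: {}; under {} X still reaches {D,E,N,Q,T,Y} ∋ D.
{E}: X⊥D given {E} in G with X→· removed — back-door holds.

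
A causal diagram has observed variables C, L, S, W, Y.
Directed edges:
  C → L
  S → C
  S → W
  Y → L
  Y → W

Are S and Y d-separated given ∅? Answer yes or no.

Yes — S ⊥ Y | ∅.

Bayes-Ball from S | ∅ reaches {C,L,W}.
Y ∉ reach(S|∅) ⇒ S ⊥ Y | ∅.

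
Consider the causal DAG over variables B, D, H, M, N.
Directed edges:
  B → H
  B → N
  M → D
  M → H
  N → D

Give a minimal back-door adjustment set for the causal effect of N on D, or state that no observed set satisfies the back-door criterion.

N→D: minimal back-door set ∅.

desc(N)\{N}={D}; candidates ⊆ {B,H,M}.
∅: N⊥D given ∅ in G with N→· removed — back-door holds.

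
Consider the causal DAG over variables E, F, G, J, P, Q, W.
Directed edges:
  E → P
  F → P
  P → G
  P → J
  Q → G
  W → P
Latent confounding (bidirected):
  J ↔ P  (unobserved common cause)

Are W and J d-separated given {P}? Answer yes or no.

No — W and J are d-connected given {P}.

Bayes-Ball from W | {P} reaches {E,F,J}.
J ∈ reach(W|{P}) ⇒ W ⊥̸ J | {P}.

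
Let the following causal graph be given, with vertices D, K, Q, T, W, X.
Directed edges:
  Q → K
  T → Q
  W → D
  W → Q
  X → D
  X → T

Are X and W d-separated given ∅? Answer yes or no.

Yes — X ⊥ W | ∅.

Bayes-Ball from X | ∅ reaches {D,K,Q,T}.
W ∉ reach(X|∅) ⇒ X ⊥ W | ∅.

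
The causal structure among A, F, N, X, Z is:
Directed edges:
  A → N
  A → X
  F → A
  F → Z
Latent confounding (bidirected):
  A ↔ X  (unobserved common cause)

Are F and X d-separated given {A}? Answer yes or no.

No — F and X are d-connected given {A}.

Bayes-Ball from F | {A} reaches {X,Z}.
X ∈ reach(F|{A}) ⇒ F ⊥̸ X | {A}.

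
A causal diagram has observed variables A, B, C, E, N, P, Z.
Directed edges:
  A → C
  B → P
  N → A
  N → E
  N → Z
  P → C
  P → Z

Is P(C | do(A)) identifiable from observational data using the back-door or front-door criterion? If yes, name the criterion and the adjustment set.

P(C|do(A)): backdoor, adjust for ∅.

desc(A)\{A}={C}; candidates ⊆ {B,E,N,P,Z}.
∅: A⊥C given ∅ in G with A→· removed — back-door holds.
P(C|do(A)) = P(C|A) — no adjustment needed.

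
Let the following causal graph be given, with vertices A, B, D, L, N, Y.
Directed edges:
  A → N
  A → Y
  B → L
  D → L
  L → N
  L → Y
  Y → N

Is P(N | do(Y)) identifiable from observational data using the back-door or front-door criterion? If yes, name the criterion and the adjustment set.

desc(Y)\{Y}={N}; candidates ⊆ {A,B,D,L}.
size 0: {}; under {} Y still reaches {A,B,D,L,N} ∋ N.
size 1: {A}, {B}, {D} …(+1); under {A} Y still reaches {B,D,L,N} ∋ N.
{A,L}: Y⊥N given {A,L} in G with Y→· removed — back-door holds.
P(N|do(Y)) = Σ_{A,L} P(N|Y,A,L)·P(A,L).

P(N|do(Y)): backdoor, adjust for {A, L}.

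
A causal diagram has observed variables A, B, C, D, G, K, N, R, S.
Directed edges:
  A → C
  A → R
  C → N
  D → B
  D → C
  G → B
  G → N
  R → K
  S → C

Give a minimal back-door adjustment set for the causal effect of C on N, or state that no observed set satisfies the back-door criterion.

desc(C)\{C}={N}; candidates ⊆ {A,B,D,G,K,R,S}.
∅: C⊥N given ∅ in G with C→· removed — back-door holds.

C→N: minimal back-door set ∅.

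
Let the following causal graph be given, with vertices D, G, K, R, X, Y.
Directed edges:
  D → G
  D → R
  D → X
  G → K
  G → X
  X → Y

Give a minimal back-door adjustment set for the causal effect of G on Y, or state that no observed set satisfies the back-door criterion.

G→Y: minimal back-door set {D}.

desc(G)\{G}={K,X,Y}; candidates ⊆ {D,R}.
size 0: {}; under {} G still reaches {D,R,X,Y} ∋ Y.
{D}: G⊥Y given {D} in G with G→· removed — back-door holds.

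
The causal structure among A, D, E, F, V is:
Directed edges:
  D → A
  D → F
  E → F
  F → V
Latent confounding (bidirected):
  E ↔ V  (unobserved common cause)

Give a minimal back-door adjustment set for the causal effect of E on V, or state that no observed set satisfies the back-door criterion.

desc(E)\{E}={F,V}; candidates ⊆ {A,D}.
E↔V: latent back-door arc(s) into E.
size 0: {}; under {} E still reaches {V} ∋ V.
size 1: {A}, {D}; under {A} E still reaches {V} ∋ V.
size 2: {A,D}; under {A,D} E still reaches {V} ∋ V.
E↔V cannot be blocked by any observed set — no back-door set.

E→V: no observed back-door set.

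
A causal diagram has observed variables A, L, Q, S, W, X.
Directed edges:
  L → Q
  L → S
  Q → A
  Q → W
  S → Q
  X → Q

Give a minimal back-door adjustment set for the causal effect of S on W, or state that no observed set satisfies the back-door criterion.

S→W: minimal back-door set {L}.

desc(S)\{S}={A,Q,W}; candidates ⊆ {L,X}.
size 0: {}; under {} S still reaches {A,L,Q,W} ∋ W.
{L}: S⊥W given {L} in G with S→· removed — back-door holds.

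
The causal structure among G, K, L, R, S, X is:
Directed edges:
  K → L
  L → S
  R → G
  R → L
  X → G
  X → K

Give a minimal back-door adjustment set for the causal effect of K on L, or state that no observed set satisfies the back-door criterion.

desc(K)\{K}={L,S}; candidates ⊆ {G,R,X}.
∅: K⊥L given ∅ in G with K→· removed — back-door holds.

K→L: minimal back-door set ∅.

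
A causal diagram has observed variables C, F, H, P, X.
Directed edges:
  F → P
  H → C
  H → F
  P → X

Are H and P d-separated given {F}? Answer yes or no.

Bayes-Ball from H | {F} reaches {C}.
P ∉ reach(H|{F}) ⇒ H ⊥ P | {F}.

Yes — H ⊥ P | {F}.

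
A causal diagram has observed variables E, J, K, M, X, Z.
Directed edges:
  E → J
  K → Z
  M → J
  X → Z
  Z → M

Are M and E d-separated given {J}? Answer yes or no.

Bayes-Ball from M | {J} reaches {E,K,X,Z}.
E ∈ reach(M|{J}) ⇒ M ⊥̸ E | {J}.

No — M and E are d-connected given {J}.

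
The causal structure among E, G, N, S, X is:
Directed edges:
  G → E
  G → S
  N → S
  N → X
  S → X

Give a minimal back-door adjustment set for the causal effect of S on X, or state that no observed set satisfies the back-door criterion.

S→X: minimal back-door set {N}.

desc(S)\{S}={X}; candidates ⊆ {E,G,N}.
size 0: {}; under {} S still reaches {E,G,N,X} ∋ X.
{N}: S⊥X given {N} in G with S→· removed — back-door holds.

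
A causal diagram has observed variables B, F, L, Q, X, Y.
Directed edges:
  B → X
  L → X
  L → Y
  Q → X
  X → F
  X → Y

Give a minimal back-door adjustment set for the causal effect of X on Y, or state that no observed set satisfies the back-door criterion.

X→Y: minimal back-door set {L}.

desc(X)\{X}={F,Y}; candidates ⊆ {B,L,Q}.
size 0: {}; under {} X still reaches {B,L,Q,Y} ∋ Y.
{L}: X⊥Y given {L} in G with X→· removed — back-door holds.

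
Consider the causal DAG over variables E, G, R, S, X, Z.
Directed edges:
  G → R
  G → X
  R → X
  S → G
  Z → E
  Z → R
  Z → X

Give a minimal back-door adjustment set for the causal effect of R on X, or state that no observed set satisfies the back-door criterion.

R→X: minimal back-door set {G, Z}.

desc(R)\{R}={X}; candidates ⊆ {E,G,S,Z}.
size 0: {}; under {} R still reaches {E,G,S,X,Z} ∋ X.
size 1: {E}, {G}, {S} …(+1); under {E} R still reaches {G,S,X,Z} ∋ X.
{G,Z}: R⊥X given {G,Z} in G with R→· removed — back-door holds.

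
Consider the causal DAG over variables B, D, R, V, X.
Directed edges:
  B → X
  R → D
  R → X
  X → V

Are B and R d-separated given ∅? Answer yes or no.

Bayes-Ball from B | ∅ reaches {V,X}.
R ∉ reach(B|∅) ⇒ B ⊥ R | ∅.

Yes — B ⊥ R | ∅.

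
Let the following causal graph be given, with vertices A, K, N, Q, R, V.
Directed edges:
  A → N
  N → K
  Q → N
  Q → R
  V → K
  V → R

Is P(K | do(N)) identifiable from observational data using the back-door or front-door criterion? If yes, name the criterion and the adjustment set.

P(K|do(N)): backdoor, adjust for ∅.

desc(N)\{N}={K}; candidates ⊆ {A,Q,R,V}.
∅: N⊥K given ∅ in G with N→· removed — back-door holds.
P(K|do(N)) = P(K|N) — no adjustment needed.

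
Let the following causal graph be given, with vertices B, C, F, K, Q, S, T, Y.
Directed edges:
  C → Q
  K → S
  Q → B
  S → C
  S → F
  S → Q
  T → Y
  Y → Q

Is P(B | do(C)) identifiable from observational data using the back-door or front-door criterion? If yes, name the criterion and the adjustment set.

P(B|do(C)): backdoor, adjust for {S}.

desc(C)\{C}={B,Q}; candidates ⊆ {F,K,S,T,Y}.
size 0: {}; under {} C still reaches {B,F,K,Q,S} ∋ B.
{S}: C⊥B given {S} in G with C→· removed — back-door holds.
P(B|do(C)) = Σ_{S} P(B|C,S)·P(S).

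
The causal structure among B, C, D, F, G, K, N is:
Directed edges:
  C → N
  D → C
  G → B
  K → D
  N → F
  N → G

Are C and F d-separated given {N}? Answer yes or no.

Bayes-Ball from C | {N} reaches {D,K}.
F ∉ reach(C|{N}) ⇒ C ⊥ F | {N}.

Yes — C ⊥ F | {N}.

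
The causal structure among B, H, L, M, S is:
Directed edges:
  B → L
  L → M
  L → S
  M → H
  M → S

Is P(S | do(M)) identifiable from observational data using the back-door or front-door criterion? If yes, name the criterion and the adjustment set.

desc(M)\{M}={H,S}; candidates ⊆ {B,L}.
size 0: {}; under {} M still reaches {B,L,S} ∋ S.
{L}: M⊥S given {L} in G with M→· removed — back-door holds.
P(S|do(M)) = Σ_{L} P(S|M,L)·P(L).

P(S|do(M)): backdoor, adjust for {L}.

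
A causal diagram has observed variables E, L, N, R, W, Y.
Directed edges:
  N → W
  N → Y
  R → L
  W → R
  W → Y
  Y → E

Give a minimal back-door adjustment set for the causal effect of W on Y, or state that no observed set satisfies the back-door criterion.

W→Y: minimal back-door set {N}.

desc(W)\{W}={E,L,R,Y}; candidates ⊆ {N}.
size 0: {}; under {} W still reaches {E,N,Y} ∋ Y.
{N}: W⊥Y given {N} in G with W→· removed — back-door holds.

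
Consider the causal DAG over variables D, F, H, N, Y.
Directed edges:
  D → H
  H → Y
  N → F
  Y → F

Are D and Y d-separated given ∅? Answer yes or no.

Bayes-Ball from D | ∅ reaches {F,H,Y}.
Y ∈ reach(D|∅) ⇒ D ⊥̸ Y | ∅.

No — D and Y are d-connected given ∅.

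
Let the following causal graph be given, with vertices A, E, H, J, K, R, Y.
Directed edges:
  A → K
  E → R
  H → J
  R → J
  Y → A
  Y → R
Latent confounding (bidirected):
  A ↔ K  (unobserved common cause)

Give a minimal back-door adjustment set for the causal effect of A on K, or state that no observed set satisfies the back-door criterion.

desc(A)\{A}={K}; candidates ⊆ {E,H,J,R,Y}.
A↔K: latent back-door arc(s) into A.
size 0: {}; under {} A still reaches {J,K,R,Y} ∋ K.
size 1: {E}, {H}, {J} …(+2); under {E} A still reaches {J,K,R,Y} ∋ K.
size 2: {E,H}, {E,J}, {E,R} …(+7); under {E,H} A still reaches {J,K,R,Y} ∋ K.
A↔K cannot be blocked by any observed set — no back-door set.

A→K: no observed back-door set.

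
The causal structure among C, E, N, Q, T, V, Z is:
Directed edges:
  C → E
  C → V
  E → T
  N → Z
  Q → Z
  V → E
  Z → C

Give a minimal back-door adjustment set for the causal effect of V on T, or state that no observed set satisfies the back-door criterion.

desc(V)\{V}={E,T}; candidates ⊆ {C,N,Q,Z}.
size 0: {}; under {} V still reaches {C,E,N,Q,T,Z} ∋ T.
{C}: V⊥T given {C} in G with V→· removed — back-door holds.

V→T: minimal back-door set {C}.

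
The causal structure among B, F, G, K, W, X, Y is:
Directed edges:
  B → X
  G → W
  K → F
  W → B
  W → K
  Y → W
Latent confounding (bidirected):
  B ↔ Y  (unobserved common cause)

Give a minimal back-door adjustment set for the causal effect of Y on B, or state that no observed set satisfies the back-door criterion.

desc(Y)\{Y}={B,F,K,W,X}; candidates ⊆ {G}.
Y↔B: latent back-door arc(s) into Y.
size 0: {}; under {} Y still reaches {B,X} ∋ B.
size 1: {G}; under {G} Y still reaches {B,X} ∋ B.
Y↔B cannot be blocked by any observed set — no back-door set.

Y→B: no observed back-door set.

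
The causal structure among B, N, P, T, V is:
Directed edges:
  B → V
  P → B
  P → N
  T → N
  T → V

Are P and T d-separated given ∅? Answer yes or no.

Bayes-Ball from P | ∅ reaches {B,N,V}.
T ∉ reach(P|∅) ⇒ P ⊥ T | ∅.

Yes — P ⊥ T | ∅.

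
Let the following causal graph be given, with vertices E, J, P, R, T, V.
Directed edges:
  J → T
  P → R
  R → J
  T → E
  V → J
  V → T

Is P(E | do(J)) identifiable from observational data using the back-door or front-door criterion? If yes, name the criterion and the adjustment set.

P(E|do(J)): backdoor, adjust for {V}.

desc(J)\{J}={E,T}; candidates ⊆ {P,R,V}.
size 0: {}; under {} J still reaches {E,P,R,T,V} ∋ E.
{V}: J⊥E given {V} in G with J→· removed — back-door holds.
P(E|do(J)) = Σ_{V} P(E|J,V)·P(V).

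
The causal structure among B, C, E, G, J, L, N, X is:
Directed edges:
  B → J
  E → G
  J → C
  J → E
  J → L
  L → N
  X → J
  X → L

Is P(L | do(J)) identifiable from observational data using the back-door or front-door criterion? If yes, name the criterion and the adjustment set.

desc(J)\{J}={C,E,G,L,N}; candidates ⊆ {B,X}.
size 0: {}; under {} J still reaches {B,L,N,X} ∋ L.
{X}: J⊥L given {X} in G with J→· removed — back-door holds.
P(L|do(J)) = Σ_{X} P(L|J,X)·P(X).

P(L|do(J)): backdoor, adjust for {X}.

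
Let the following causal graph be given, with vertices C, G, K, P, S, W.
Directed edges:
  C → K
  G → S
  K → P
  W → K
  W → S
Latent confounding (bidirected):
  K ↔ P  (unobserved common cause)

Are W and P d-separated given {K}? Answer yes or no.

No — W and P are d-connected given {K}.

Bayes-Ball from W | {K} reaches {C,P,S}.
P ∈ reach(W|{K}) ⇒ W ⊥̸ P | {K}.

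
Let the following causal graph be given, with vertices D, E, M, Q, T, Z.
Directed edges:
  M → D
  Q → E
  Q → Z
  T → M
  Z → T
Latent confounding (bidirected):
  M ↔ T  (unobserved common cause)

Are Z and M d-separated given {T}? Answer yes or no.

Bayes-Ball from Z | {T} reaches {D,E,M,Q}.
M ∈ reach(Z|{T}) ⇒ Z ⊥̸ M | {T}.

No — Z and M are d-connected given {T}.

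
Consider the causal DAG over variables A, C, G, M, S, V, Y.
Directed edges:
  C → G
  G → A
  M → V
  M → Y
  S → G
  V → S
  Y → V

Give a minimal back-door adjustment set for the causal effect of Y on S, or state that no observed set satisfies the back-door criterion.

desc(Y)\{Y}={A,G,S,V}; candidates ⊆ {C,M}.
size 0: {}; under {} Y still reaches {A,G,M,S,V} ∋ S.
{M}: Y⊥S given {M} in G with Y→· removed — back-door holds.

Y→S: minimal back-door set {M}.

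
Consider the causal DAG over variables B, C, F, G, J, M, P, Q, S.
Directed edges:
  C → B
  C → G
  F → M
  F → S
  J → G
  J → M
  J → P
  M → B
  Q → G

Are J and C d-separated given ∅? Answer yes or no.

Yes — J ⊥ C | ∅.

Bayes-Ball from J | ∅ reaches {B,G,M,P}.
C ∉ reach(J|∅) ⇒ J ⊥ C | ∅.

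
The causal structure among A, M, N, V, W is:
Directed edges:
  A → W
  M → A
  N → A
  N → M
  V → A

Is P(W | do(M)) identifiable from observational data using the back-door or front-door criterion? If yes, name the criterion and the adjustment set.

P(W|do(M)): backdoor, adjust for {N}.

desc(M)\{M}={A,W}; candidates ⊆ {N,V}.
size 0: {}; under {} M still reaches {A,N,W} ∋ W.
{N}: M⊥W given {N} in G with M→· removed — back-door holds.
P(W|do(M)) = Σ_{N} P(W|M,N)·P(N).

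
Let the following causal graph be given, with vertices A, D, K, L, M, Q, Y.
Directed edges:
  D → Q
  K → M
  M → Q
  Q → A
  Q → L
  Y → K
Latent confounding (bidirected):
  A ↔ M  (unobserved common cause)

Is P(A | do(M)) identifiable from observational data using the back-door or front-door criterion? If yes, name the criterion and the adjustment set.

desc(M)\{M}={A,L,Q}; candidates ⊆ {D,K,Y}.
M↔A: latent back-door arc(s) into M.
size 0: {}; under {} M still reaches {A,K,Y} ∋ A.
size 1: {D}, {K}, {Y}; under {D} M still reaches {A,K,Y} ∋ A.
size 2: {D,K}, {D,Y}, {K,Y}; under {D,K} M still reaches {A} ∋ A.
M↔A cannot be blocked by any observed set — no back-door set.
{Q}: (i) intercepts every directed M→A path; (ii) no back-door M→{Q}; (iii) {M} blocks every back-door {Q}→A. Front-door holds.
P(A|do(M)) = Σ_{Q} P(Q|M) Σ_{M'} P(A|Q,M')P(M').

P(A|do(M)): frontdoor, adjust for {Q}.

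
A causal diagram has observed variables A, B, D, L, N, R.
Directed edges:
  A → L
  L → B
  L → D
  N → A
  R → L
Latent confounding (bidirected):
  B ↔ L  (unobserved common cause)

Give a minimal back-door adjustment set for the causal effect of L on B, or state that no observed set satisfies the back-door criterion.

desc(L)\{L}={B,D}; candidates ⊆ {A,N,R}.
L↔B: latent back-door arc(s) into L.
size 0: {}; under {} L still reaches {A,B,N,R} ∋ B.
size 1: {A}, {N}, {R}; under {A} L still reaches {B,R} ∋ B.
size 2: {A,N}, {A,R}, {N,R}; under {A,N} L still reaches {B,R} ∋ B.
L↔B cannot be blocked by any observed set — no back-door set.

L→B: no observed back-door set.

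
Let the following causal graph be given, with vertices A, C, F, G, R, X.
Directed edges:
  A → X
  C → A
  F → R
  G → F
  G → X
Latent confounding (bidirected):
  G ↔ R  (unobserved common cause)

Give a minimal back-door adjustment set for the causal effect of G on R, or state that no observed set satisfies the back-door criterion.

G→R: no observed back-door set.

desc(G)\{G}={F,R,X}; candidates ⊆ {A,C}.
G↔R: latent back-door arc(s) into G.
size 0: {}; under {} G still reaches {R} ∋ R.
size 1: {A}, {C}; under {A} G still reaches {R} ∋ R.
size 2: {A,C}; under {A,C} G still reaches {R} ∋ R.
G↔R cannot be blocked by any observed set — no back-door set.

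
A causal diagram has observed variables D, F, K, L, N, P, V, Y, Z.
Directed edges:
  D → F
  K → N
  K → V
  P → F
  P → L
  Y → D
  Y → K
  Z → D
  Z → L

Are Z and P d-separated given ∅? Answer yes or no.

Bayes-Ball from Z | ∅ reaches {D,F,L}.
P ∉ reach(Z|∅) ⇒ Z ⊥ P | ∅.

Yes — Z ⊥ P | ∅.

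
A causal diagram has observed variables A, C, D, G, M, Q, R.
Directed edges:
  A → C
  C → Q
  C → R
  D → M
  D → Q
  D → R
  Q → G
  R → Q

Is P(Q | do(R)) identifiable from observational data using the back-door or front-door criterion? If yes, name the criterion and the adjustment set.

desc(R)\{R}={G,Q}; candidates ⊆ {A,C,D,M}.
size 0: {}; under {} R still reaches {A,C,D,G,M,Q} ∋ Q.
size 1: {A}, {C}, {D} …(+1); under {A} R still reaches {C,D,G,M,Q} ∋ Q.
{C,D}: R⊥Q given {C,D} in G with R→· removed — back-door holds.
P(Q|do(R)) = Σ_{C,D} P(Q|R,C,D)·P(C,D).

P(Q|do(R)): backdoor, adjust for {C, D}.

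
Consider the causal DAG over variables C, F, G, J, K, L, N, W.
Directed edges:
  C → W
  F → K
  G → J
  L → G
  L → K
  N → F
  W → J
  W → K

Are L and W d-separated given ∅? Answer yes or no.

Bayes-Ball from L | ∅ reaches {G,J,K}.
W ∉ reach(L|∅) ⇒ L ⊥ W | ∅.

Yes — L ⊥ W | ∅.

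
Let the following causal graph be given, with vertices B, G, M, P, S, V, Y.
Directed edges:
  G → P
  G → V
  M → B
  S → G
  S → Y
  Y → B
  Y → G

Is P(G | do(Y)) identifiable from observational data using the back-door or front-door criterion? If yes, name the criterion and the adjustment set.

desc(Y)\{Y}={B,G,P,V}; candidates ⊆ {M,S}.
size 0: {}; under {} Y still reaches {G,P,S,V} ∋ G.
{S}: Y⊥G given {S} in G with Y→· removed — back-door holds.
P(G|do(Y)) = Σ_{S} P(G|Y,S)·P(S).

P(G|do(Y)): backdoor, adjust for {S}.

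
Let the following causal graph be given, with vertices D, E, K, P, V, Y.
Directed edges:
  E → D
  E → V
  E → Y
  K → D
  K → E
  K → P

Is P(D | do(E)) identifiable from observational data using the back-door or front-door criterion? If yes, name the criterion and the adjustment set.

desc(E)\{E}={D,V,Y}; candidates ⊆ {K,P}.
size 0: {}; under {} E still reaches {D,K,P} ∋ D.
{K}: E⊥D given {K} in G with E→· removed — back-door holds.
P(D|do(E)) = Σ_{K} P(D|E,K)·P(K).

P(D|do(E)): backdoor, adjust for {K}.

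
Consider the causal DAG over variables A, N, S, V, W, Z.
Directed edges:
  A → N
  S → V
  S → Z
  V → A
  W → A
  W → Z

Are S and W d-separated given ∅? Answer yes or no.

Bayes-Ball from S | ∅ reaches {A,N,V,Z}.
W ∉ reach(S|∅) ⇒ S ⊥ W | ∅.

Yes — S ⊥ W | ∅.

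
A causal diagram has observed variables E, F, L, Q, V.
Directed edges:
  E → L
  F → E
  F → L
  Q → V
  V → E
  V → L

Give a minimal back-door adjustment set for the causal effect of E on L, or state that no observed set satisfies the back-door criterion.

desc(E)\{E}={L}; candidates ⊆ {F,Q,V}.
size 0: {}; under {} E still reaches {F,L,Q,V} ∋ L.
size 1: {F}, {Q}, {V}; under {F} E still reaches {L,Q,V} ∋ L.
{F,V}: E⊥L given {F,V} in G with E→· removed — back-door holds.

E→L: minimal back-door set {F, V}.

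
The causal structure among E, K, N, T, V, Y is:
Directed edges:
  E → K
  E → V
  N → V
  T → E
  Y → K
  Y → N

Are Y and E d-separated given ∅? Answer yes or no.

Bayes-Ball from Y | ∅ reaches {K,N,V}.
E ∉ reach(Y|∅) ⇒ Y ⊥ E | ∅.

Yes — Y ⊥ E | ∅.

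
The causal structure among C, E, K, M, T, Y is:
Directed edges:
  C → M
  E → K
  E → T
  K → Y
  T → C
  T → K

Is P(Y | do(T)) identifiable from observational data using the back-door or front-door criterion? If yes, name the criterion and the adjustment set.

desc(T)\{T}={C,K,M,Y}; candidates ⊆ {E}.
size 0: {}; under {} T still reaches {E,K,Y} ∋ Y.
{E}: T⊥Y given {E} in G with T→· removed — back-door holds.
P(Y|do(T)) = Σ_{E} P(Y|T,E)·P(E).

P(Y|do(T)): backdoor, adjust for {E}.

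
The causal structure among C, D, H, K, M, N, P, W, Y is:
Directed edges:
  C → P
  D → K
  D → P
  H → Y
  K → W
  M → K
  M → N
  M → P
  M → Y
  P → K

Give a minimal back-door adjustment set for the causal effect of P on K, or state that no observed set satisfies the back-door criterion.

desc(P)\{P}={K,W}; candidates ⊆ {C,D,H,M,N,Y}.
size 0: {}; under {} P still reaches {C,D,K,M,N,W,Y} ∋ K.
size 1: {C}, {D}, {H} …(+3); under {C} P still reaches {D,K,M,N,W,Y} ∋ K.
{D,M}: P⊥K given {D,M} in G with P→· removed — back-door holds.

P→K: minimal back-door set {D, M}.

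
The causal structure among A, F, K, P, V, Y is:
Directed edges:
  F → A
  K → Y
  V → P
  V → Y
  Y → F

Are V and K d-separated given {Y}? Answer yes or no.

No — V and K are d-connected given {Y}.

Bayes-Ball from V | {Y} reaches {K,P}.
K ∈ reach(V|{Y}) ⇒ V ⊥̸ K | {Y}.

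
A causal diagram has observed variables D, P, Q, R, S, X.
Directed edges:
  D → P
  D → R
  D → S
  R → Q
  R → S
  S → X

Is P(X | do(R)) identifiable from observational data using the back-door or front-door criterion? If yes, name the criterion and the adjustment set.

desc(R)\{R}={Q,S,X}; candidates ⊆ {D,P}.
size 0: {}; under {} R still reaches {D,P,S,X} ∋ X.
{D}: R⊥X given {D} in G with R→· removed — back-door holds.
P(X|do(R)) = Σ_{D} P(X|R,D)·P(D).

P(X|do(R)): backdoor, adjust for {D}.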